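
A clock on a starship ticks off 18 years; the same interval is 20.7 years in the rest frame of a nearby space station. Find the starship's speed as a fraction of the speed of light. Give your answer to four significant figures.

γ = Δt/Δτ = 20.7/18 = 1.15.
β = √(1 − 1/γ²) = √(1 − 0.756144) = √0.243856 = 0.4938.

0.4938c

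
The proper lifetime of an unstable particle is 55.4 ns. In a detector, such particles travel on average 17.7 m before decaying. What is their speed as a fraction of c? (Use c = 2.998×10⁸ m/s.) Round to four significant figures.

0.7292c

Let x = d/(cτ) = 17.70 m / (2.998×10⁸ m/s × 5.540×10^-8 s) = 1.0657. Since d = βγcτ, x = βγ = β/√(1−β²).
Solving: β² = x²/(1+x²) = 1.13572/2.13572 = 0.531774, so β = 0.7292.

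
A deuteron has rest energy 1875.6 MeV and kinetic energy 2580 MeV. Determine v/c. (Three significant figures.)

K = (γ−1)mc², so γ = 1 + 2580/1875.6 = 2.3756.
Then v/c = √(1 − γ⁻²) = √(1 − 0.177196) = √0.822804 = 0.907.

0.907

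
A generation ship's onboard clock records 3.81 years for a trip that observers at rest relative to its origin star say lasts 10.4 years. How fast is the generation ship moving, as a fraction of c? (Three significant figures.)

γ = Δt/Δτ = 10.4/3.81 = 2.7297.
β = √(1 − 1/γ²) = √(1 − 0.134205) = √0.865795 = 0.930.

0.930c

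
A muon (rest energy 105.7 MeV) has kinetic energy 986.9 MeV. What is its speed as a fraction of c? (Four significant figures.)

K = (γ−1)mc², so γ = 1 + 986.9/105.7 = 10.337.
Then v/c = √(1 − γ⁻²) = √(1 − 0.0093586) = √0.9906414 = 0.9953.

0.9953c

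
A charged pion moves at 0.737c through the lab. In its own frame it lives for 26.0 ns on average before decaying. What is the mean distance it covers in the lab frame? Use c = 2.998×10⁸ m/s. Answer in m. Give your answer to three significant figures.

β² = 0.543169, so γ = 1/√0.456831 = 1.4795.
Lab-frame lifetime: Δt = γτ = 1.4795 × 26.0 ns = 38.467 ns.
Distance: d = vΔt = 0.737 × 2.998×10⁸ m/s × 3.8467×10^-8 s = 8.50 m.

8.50 m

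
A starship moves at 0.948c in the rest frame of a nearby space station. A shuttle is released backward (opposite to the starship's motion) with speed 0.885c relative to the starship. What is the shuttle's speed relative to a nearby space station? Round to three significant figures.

0.391c

Relativistic velocity addition: u = (u' + v)/(1 + u'v/c²), with u' = −0.885c and v = 0.948c.
Numerator: −0.885 + 0.948 = 0.063. Denominator: 1 + (−0.885)(0.948) = 0.16102.
u = 0.063/0.16102 = 0.39126, so the speed is 0.391c.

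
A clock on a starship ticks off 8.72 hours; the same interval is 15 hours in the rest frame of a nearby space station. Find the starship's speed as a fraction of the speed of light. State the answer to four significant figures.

0.8137c

γ = Δt/Δτ = 15/8.72 = 1.7202.
β = √(1 − 1/γ²) = √(1 − 0.337942) = √0.662058 = 0.8137.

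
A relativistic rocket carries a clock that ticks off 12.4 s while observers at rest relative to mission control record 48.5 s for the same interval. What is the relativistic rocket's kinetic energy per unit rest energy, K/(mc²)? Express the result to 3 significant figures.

2.91

γ = Δt/Δτ = 48.5/12.4 = 3.91129.
Since K = (γ−1)mc², K/(mc²) = 3.91129 − 1 = 2.91.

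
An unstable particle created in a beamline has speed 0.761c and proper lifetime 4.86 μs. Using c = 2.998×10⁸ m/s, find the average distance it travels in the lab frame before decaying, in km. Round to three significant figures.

1.71 km

γ = 1/√(1 − β²) = 1/√(1 − 0.579121) = 1/√0.420879 = 1/0.648752 = 1.5414.
Lab-frame lifetime: Δt = γτ = 1.5414 × 4.86 μs = 7.4912 μs.
Distance: d = vΔt = 0.761 × 2.998×10⁸ m/s × 7.4912×10^-6 s = 1710 m = 1.71 km.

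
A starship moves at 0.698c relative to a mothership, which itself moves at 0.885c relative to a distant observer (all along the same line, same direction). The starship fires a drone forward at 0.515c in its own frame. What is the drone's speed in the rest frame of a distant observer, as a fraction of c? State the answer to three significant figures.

First combine the drone and starship (S''→S'): u₁ = (0.515 + 0.698)/(1 + 0.515×0.698) = 1.213/1.35947 = 0.89226.
Then combine with the mothership (S'→S): u = (0.89226 + 0.885)/(1 + 0.89226×0.885) = 1.77726/1.7896501 = 0.99308.

0.993c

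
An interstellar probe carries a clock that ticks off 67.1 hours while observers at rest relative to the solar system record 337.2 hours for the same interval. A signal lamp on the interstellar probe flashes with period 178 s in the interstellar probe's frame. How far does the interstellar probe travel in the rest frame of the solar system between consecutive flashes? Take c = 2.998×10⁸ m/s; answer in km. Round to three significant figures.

2.63×10^8 km

The time-dilation ratio gives γ = 337.2/67.1 = 5.02534.
β = √(1 − 1/γ²) = 0.98. Lab-frame period = γτ = 5.02534×178 s = 894.51 s. Distance = βc × γτ = 0.98 × 2.998×10⁸ m/s × 894.51 s = 2.6281×10^11 m = 2.63×10^8 km.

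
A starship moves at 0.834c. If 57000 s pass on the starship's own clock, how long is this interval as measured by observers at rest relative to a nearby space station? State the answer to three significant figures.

1.03×10^5 s

Lorentz factor: γ = (1 − 0.695556)^(−1/2) = 1.8124.
The onboard clock measures proper time, so the interval in the rest frame of a nearby space station is dilated: Δt = γ·Δτ = 1.8124 × 57000 s = 1.03×10^5 s.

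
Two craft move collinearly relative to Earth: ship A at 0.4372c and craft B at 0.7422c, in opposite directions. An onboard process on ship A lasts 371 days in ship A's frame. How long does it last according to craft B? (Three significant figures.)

815 days

Speed of ship A in craft B's frame: u = (v_A + v_B)/(1 + v_A v_B/c²) = (0.4372 + 0.7422)/(1 + 0.4372×0.7422) = 1.1794/1.32448984 = 0.89046; |u| = 0.89046c.
γ for this relative speed: γ = 1/√(1 − 0.792919) = 2.1975.
Ship A's interval is proper; time dilation gives Δt_B = γΔτ = 2.1975 × 371 days = 815 days.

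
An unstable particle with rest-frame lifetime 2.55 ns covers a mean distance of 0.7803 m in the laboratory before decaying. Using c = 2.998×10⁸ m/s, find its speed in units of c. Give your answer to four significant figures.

0.7143c

d = βγcτ ⇒ βγ = d/(cτ) = 0.7803 m / (0.76449 m) = 1.0207.
β = (βγ)/√(1+(βγ)²) = 1.0207/√2.04183 = 0.7143.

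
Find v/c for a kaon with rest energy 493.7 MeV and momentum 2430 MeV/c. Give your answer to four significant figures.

0.9800

pc/(mc²) = 2430/493.7 = 4.922 = βγ = β/√(1−β²).
So β² = x²/(1 + x²) with x = 4.922: x² = 24.2261, β² = 24.2261/25.2261 = 0.960359, β = 0.9800.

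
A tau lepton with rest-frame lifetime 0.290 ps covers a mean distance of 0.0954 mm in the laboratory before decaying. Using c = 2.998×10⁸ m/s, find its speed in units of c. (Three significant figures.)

0.739c

Let x = d/(cτ) = 9.540×10^-5 m / (2.998×10⁸ m/s × 2.900×10^-13 s) = 1.0973. Since d = βγcτ, x = βγ = β/√(1−β²).
Solving: β² = x²/(1+x²) = 1.20407/2.20407 = 0.546294, so β = 0.739.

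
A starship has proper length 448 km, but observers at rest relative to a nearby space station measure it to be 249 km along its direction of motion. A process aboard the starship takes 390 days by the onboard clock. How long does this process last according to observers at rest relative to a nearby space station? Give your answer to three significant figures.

702 days

Length contraction gives γ = L₀/L = 448/249 = 1.7992.
The same γ dilates the second interval: 1.7992 × 390 days = 702 days.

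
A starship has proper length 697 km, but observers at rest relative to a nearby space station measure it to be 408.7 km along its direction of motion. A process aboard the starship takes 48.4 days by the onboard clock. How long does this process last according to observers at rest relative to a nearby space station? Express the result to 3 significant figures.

γ = L₀/L = 697/408.7 = 1.70541.
Δt = γΔτ = 1.70541 × 48.4 = 82.5 days.

82.5 days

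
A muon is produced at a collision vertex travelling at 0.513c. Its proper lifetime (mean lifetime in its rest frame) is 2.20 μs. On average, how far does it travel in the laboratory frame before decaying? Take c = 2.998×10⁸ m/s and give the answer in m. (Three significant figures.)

Lorentz factor: γ = (1 − 0.263169)^(−1/2) = 1.165.
Lab-frame lifetime: Δt = γτ = 1.165 × 2.20 μs = 2.563 μs.
Distance: d = vΔt = 0.513 × 2.998×10⁸ m/s × 2.5630×10^-6 s = 394 m.

394 m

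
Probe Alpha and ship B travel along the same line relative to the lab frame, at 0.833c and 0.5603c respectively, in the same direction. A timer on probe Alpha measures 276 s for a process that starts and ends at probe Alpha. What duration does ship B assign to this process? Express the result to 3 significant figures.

321 s

Transform probe Alpha's velocity into ship B's frame: (0.833 − 0.5603)/(1 − 0.833·0.5603) = 0.2727/0.5332701, so the relative speed is 0.51137c.
At |u| = 0.51137c, γ = (1 − 0.261499)^(−1/2) = 1.1637.
Probe Alpha's interval is proper; time dilation gives Δt_B = γΔτ = 1.1637 × 276 s = 321 s.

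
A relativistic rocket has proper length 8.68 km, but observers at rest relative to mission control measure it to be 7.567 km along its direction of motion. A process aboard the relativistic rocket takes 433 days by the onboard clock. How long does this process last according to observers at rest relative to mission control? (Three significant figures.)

γ = L₀/L = 8.68/7.567 = 1.14709.
Δt = γΔτ = 1.14709 × 433 = 497 days.

497 days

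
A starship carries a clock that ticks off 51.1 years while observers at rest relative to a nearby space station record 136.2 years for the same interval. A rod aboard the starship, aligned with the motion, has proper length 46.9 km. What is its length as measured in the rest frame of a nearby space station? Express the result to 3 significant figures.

17.6 km

The time-dilation ratio gives γ = 136.2/51.1 = 2.66536.
The rod contracts by the same γ: 46.9 km / 2.66536 = 17.6 km.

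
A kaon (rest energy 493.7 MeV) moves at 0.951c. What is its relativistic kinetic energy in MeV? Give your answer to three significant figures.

1100 MeV

γ = 1/√(1 − β²) = 1/√(1 − 0.904401) = 1/√0.095599 = 1/0.309191 = 3.2342.
Kinetic energy: K = (γ − 1)mc² = (3.2342 − 1) × 493.7 MeV = 2.2342 × 493.7 = 1100 MeV.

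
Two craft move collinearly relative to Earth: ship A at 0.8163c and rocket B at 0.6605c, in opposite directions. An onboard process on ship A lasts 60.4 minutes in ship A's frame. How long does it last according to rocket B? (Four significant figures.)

214.4 minutes

Speed of ship A in rocket B's frame: u = (v_A + v_B)/(1 + v_A v_B/c²) = (0.8163 + 0.6605)/(1 + 0.8163×0.6605) = 1.4768/1.53916615 = 0.95948; |u| = 0.95948c.
At |u| = 0.95948c, γ = (1 − 0.920602)^(−1/2) = 3.5489.
Ship A's interval is proper; time dilation gives Δt_B = γΔτ = 3.5489 × 60.4 minutes = 214.4 minutes.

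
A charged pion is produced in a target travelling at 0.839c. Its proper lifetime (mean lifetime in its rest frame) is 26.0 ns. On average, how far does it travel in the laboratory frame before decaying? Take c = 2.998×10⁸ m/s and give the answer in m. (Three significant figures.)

12.0 m

γ = 1/√(1 − β²) = 1/√(1 − 0.703921) = 1/√0.296079 = 1/0.544131 = 1.8378.
Lab-frame lifetime: Δt = γτ = 1.8378 × 26.0 ns = 47.783 ns.
Distance: d = vΔt = 0.839 × 2.998×10⁸ m/s × 4.7783×10^-8 s = 12.0 m.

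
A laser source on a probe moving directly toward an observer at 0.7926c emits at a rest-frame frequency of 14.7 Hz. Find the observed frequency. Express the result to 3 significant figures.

Relativistic Doppler (source moving toward): f_obs = f_src · √((1+β)/(1−β)).
With β = 0.7926: factor = √(1.7926/0.2074) = 2.9399.
f_obs = 14.7 × 2.9399 = 43.2 Hz.

43.2 Hz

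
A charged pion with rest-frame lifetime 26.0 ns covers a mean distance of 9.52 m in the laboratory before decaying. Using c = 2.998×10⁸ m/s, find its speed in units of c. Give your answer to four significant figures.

0.7737c

Let x = d/(cτ) = 9.520 m / (2.998×10⁸ m/s × 2.600×10^-8 s) = 1.2213. Since d = βγcτ, x = βγ = β/√(1−β²).
Solving: β² = x²/(1+x²) = 1.49157/2.49157 = 0.598647, so β = 0.7737.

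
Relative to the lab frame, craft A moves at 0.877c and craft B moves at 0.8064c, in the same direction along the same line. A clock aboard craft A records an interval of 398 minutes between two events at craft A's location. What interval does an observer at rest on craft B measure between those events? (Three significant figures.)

Transform craft A's velocity into craft B's frame: (0.877 − 0.8064)/(1 − 0.877·0.8064) = 0.0706/0.2927872, so the relative speed is 0.24113c.
γ for this relative speed: γ = 1/√(1 − 0.0581437) = 1.0304.
Craft A's interval is proper; time dilation gives Δt_B = γΔτ = 1.0304 × 398 minutes = 410 minutes.

410 minutes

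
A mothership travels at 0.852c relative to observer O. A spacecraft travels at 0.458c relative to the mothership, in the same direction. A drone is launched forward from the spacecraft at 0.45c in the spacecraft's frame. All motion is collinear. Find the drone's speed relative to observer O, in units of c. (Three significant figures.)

0.978c

Compose velocities in two stages. Stage 1 (into S'): u₁ = (0.45+0.458)/(1+0.45×0.458) = 0.75284.
Stage 2 (into S): u = (0.75284+0.852)/(1+0.75284×0.852) = 0.97771, so the speed is 0.978c.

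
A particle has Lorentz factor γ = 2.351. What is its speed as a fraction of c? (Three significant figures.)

β = √(1 − 1/γ²) = √(1 − 1/5.527201) = √0.819077 = 0.905.

0.905c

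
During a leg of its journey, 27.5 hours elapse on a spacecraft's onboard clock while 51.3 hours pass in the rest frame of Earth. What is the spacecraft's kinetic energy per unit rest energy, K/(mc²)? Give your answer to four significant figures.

γ = Δt/Δτ = 51.3/27.5 = 1.86545.
K/(mc²) = γ − 1 = 1.86545 − 1 = 0.8655.

0.8655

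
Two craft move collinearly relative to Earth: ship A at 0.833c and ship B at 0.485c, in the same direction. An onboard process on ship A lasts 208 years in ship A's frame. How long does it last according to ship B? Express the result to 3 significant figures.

256 years

Speed of ship A in ship B's frame: u = (v_A − v_B)/(1 − v_A v_B/c²) = (0.833 − 0.485)/(1 − 0.833×0.485) = 0.348/0.595995 = 0.5839; |u| = 0.5839c.
γ for this relative speed: γ = 1/√(1 − 0.340939) = 1.2318.
The clock on ship A records proper time, so ship B measures Δt = γΔτ = 1.2318 × 208 = 256 years.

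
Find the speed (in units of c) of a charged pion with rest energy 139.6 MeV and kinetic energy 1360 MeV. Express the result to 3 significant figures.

γ = 1 + K/(mc²) = 1 + 1360/139.6 = 10.742.
β = √(1 − 1/γ²) = √(1 − 0.00866622) = √0.99133378 = 0.996.

0.996c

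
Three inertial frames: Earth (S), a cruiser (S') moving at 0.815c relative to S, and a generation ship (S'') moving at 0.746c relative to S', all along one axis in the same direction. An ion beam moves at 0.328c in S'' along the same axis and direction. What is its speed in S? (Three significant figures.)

0.985c

Apply u = (u'+v)/(1+u'v) twice. Ion beam in the cruiser frame: (0.328+0.746)/(1+0.328·0.746) = 1.074/1.244688 = 0.86287c.
That velocity, transformed to the rest frame of Earth: (0.86287+0.815)/(1+0.86287·0.815) = 1.67787/1.70323905 = 0.98511c.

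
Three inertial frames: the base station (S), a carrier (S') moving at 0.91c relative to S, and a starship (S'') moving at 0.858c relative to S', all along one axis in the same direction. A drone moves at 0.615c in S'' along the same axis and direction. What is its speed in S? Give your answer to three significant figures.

0.998c

Compose velocities in two stages. Stage 1 (into S'): u₁ = (0.615+0.858)/(1+0.615×0.858) = 0.96421.
Stage 2 (into S): u = (0.96421+0.91)/(1+0.96421×0.91) = 0.99828, so the speed is 0.998c.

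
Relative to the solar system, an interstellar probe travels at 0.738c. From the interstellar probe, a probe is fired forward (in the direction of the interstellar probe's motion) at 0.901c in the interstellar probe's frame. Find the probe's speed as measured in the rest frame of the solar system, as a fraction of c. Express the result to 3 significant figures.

0.984c

In units of c, u = (u' + v)/(1 + u'v) with u' = 0.901 and v = 0.738.
Numerator: 0.901 + 0.738 = 1.639. Denominator: 1 + (0.901)(0.738) = 1.664938.
u = 1.639/1.664938 = 0.98442, so the speed is 0.984c.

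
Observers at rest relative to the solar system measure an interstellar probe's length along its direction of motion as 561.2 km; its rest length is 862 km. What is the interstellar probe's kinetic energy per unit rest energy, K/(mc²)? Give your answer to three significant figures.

0.536

γ = L₀/L = 862/561.2 = 1.53599.
K/(mc²) = γ − 1 = 1.53599 − 1 = 0.536.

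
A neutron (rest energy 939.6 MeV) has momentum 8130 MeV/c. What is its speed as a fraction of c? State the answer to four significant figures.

0.9934c

βγ = pc/(mc²) = 8130/939.6 = 8.6526.
Since γ² = 1 + (βγ)² = 75.8675, γ = √75.8675 = 8.7102, and β = (βγ)/γ = 8.6526/8.7102 = 0.9934.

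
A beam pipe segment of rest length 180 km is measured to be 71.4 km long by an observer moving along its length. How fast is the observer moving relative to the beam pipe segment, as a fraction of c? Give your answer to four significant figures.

Length contraction gives γ = L₀/L = 180/71.4 = 2.521.
β = √(1 − 1/γ²) = √0.842655 = 0.9180.

0.9180c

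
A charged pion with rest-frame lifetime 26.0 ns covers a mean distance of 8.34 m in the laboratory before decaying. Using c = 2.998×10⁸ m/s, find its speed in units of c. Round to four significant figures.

Let x = d/(cτ) = 8.340 m / (2.998×10⁸ m/s × 2.600×10^-8 s) = 1.0699. Since d = βγcτ, x = βγ = β/√(1−β²).
Solving: β² = x²/(1+x²) = 1.14469/2.14469 = 0.533732, so β = 0.7306.

0.7306c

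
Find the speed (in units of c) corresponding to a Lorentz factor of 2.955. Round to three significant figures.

0.941c

β = √(1 − 1/γ²) = √(1 − 1/8.732025) = √0.885479 = 0.941.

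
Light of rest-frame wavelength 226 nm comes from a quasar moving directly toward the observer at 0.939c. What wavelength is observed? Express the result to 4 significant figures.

40.09 nm

Relativistic Doppler for wavelength: λ_obs = λ_src · √((1−β)/(1+β)).
With β = 0.939: factor = √(0.061/1.939) = 0.17737.
λ_obs = 226 × 0.17737 = 40.09 nm.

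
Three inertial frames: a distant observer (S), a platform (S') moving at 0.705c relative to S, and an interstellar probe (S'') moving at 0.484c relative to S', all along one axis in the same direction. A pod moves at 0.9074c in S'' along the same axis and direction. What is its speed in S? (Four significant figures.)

0.9942c

Compose velocities in two stages. Stage 1 (into S'): u₁ = (0.9074+0.484)/(1+0.9074×0.484) = 0.9668.
Stage 2 (into S): u = (0.9668+0.705)/(1+0.9668×0.705) = 0.99418, so the speed is 0.9942c.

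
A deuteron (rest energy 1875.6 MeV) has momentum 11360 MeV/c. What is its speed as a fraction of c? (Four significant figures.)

βγ = pc/(mc²) = 11360/1875.6 = 6.0567.
Since γ² = 1 + (βγ)² = 37.6836, γ = √37.6836 = 6.1387, and β = (βγ)/γ = 6.0567/6.1387 = 0.9866.

0.9866c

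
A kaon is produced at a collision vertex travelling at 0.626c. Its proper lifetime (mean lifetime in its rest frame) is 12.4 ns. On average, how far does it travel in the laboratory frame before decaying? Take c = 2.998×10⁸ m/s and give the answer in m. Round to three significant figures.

2.98 m

With β = 0.626, γ = 1/√(1 − 0.626²) = 1/√0.608124 = 1.2823.
Lab-frame lifetime: Δt = γτ = 1.2823 × 12.4 ns = 15.901 ns.
Distance: d = vΔt = 0.626 × 2.998×10⁸ m/s × 1.5901×10^-8 s = 2.98 m.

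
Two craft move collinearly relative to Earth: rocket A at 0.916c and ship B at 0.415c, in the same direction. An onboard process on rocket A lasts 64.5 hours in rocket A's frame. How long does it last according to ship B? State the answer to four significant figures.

The velocity of rocket A relative to ship B is (0.916 − 0.415)c / (1 − 0.916×0.415) = 0.80825c; relative speed 0.80825c.
γ for this relative speed: γ = 1/√(1 − 0.653268) = 1.6983.
Rocket A's interval is proper; time dilation gives Δt_B = γΔτ = 1.6983 × 64.5 hours = 109.5 hours.

109.5 hours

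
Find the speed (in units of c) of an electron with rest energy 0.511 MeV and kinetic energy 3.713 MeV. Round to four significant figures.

0.9927c

γ = 1 + K/(mc²) = 1 + 3.713/0.511 = 8.2661.
β = √(1 − 1/γ²) = √(1 − 0.0146352) = √0.9853648 = 0.9927.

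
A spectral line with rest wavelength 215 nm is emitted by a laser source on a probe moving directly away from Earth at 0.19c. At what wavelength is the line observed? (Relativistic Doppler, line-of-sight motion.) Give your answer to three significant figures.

Relativistic Doppler for wavelength: λ_obs = λ_src · √((1+β)/(1−β)).
With β = 0.19: factor = √(1.19/0.81) = 1.2121.
λ_obs = 215 × 1.2121 = 261 nm.

261 nm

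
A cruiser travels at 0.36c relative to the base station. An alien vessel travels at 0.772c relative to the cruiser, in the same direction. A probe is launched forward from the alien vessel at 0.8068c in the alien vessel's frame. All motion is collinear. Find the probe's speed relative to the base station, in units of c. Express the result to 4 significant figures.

0.9871c

Apply u = (u'+v)/(1+u'v) twice. Probe in the cruiser frame: (0.8068+0.772)/(1+0.8068·0.772) = 1.5788/1.6228496 = 0.97286c.
That velocity, transformed to the rest frame of the base station: (0.97286+0.36)/(1+0.97286·0.36) = 1.33286/1.3502296 = 0.98714c.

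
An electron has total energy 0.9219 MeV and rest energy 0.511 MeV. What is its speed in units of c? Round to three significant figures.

0.832c

Total energy E = γmc² gives γ = 0.9219/0.511 = 1.8041.
Hence β = √(1 − 1/γ²) = √(1 − 0.307241) = √0.692759 = 0.832.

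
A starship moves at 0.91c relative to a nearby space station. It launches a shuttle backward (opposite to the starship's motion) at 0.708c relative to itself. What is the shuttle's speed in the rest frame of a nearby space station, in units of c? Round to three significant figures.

Relativistic velocity addition: u = (u' + v)/(1 + u'v/c²), with u' = −0.708c and v = 0.91c.
Numerator: −0.708 + 0.91 = 0.202. Denominator: 1 + (−0.708)(0.91) = 0.35572.
u = 0.202/0.35572 = 0.56786, so the speed is 0.568c.

0.568c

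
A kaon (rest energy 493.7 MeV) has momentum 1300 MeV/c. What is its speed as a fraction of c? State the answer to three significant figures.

pc/(mc²) = 1300/493.7 = 2.6332 = βγ = β/√(1−β²).
So β² = x²/(1 + x²) with x = 2.6332: x² = 6.93374, β² = 6.93374/7.93374 = 0.873956, β = 0.935.

0.935c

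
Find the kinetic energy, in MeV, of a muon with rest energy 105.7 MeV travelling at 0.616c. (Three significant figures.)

28.5 MeV

γ = 1/√(1 − β²) = 1/√(1 − 0.379456) = 1/√0.620544 = 1/0.787746 = 1.26944.
Kinetic energy: K = (γ − 1)mc² = (1.26944 − 1) × 105.7 MeV = 0.26944 × 105.7 = 28.5 MeV.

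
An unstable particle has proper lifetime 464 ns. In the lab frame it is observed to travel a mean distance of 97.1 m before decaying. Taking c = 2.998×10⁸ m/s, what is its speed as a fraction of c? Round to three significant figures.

0.572c

Let x = d/(cτ) = 97.10 m / (2.998×10⁸ m/s × 4.640×10^-7 s) = 0.69802. Since d = βγcτ, x = βγ = β/√(1−β²).
Solving: β² = x²/(1+x²) = 0.487232/1.487232 = 0.32761, so β = 0.572.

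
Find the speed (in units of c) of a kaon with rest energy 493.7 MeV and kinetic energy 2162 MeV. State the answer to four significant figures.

0.9826c

γ = 1 + K/(mc²) = 1 + 2162/493.7 = 5.3792.
β = √(1 − 1/γ²) = √(1 − 0.0345593) = √0.9654407 = 0.9826.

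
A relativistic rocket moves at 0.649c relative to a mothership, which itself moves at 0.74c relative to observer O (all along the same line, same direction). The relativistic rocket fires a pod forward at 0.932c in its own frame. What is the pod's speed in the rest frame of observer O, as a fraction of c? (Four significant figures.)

0.9978c

First combine the pod and relativistic rocket (S''→S'): u₁ = (0.932 + 0.649)/(1 + 0.932×0.649) = 1.581/1.604868 = 0.98513.
Then combine with the mothership (S'→S): u = (0.98513 + 0.74)/(1 + 0.98513×0.74) = 1.72513/1.7289962 = 0.99776.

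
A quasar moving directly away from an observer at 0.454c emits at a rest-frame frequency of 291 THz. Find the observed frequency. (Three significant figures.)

Relativistic Doppler (source moving away): f_obs = f_src · √((1−β)/(1+β)).
With β = 0.454: factor = √(0.546/1.454) = 0.61279.
f_obs = 291 × 0.61279 = 178 THz.

178 THz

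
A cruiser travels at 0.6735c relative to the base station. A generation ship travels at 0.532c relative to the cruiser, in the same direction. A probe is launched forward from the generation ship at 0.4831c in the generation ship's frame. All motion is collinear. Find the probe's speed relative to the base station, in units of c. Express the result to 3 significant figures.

0.959c

Apply u = (u'+v)/(1+u'v) twice. Probe in the cruiser frame: (0.4831+0.532)/(1+0.4831·0.532) = 1.0151/1.2570092 = 0.80755c.
That velocity, transformed to the rest frame of the base station: (0.80755+0.6735)/(1+0.80755·0.6735) = 1.48105/1.543884925 = 0.9593c.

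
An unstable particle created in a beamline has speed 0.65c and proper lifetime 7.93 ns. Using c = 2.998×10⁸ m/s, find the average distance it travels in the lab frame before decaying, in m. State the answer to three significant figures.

2.03 m

γ = 1/√(1 − β²) = 1/√(1 − 0.4225) = 1/√0.5775 = 1/0.759934 = 1.3159.
Lab-frame lifetime: Δt = γτ = 1.3159 × 7.93 ns = 10.435 ns.
Distance: d = vΔt = 0.65 × 2.998×10⁸ m/s × 1.0435×10^-8 s = 2.03 m.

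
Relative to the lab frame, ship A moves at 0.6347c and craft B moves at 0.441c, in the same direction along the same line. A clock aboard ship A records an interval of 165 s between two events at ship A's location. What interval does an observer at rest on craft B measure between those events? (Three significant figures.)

171 s

The velocity of ship A relative to craft B is (0.6347 − 0.441)c / (1 − 0.6347×0.441) = 0.26899c; relative speed 0.26899c.
γ for this relative speed: γ = 1/√(1 − 0.0723556) = 1.0383.
The clock on ship A records proper time, so craft B measures Δt = γΔτ = 1.0383 × 165 = 171 s.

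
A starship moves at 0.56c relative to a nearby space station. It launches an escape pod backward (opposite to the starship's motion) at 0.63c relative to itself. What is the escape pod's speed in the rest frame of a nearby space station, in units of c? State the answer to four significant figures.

0.1082c

In units of c, u = (u' + v)/(1 + u'v) with u' = −0.63 and v = 0.56.
Numerator: −0.63 + 0.56 = −0.07. Denominator: 1 + (−0.63)(0.56) = 0.6472.
u = −0.07/0.6472 = −0.10816, so the speed is 0.1082c.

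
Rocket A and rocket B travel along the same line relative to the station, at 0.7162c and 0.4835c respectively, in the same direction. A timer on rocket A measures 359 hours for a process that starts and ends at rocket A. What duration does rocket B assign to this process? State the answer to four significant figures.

Speed of rocket A in rocket B's frame: u = (v_A − v_B)/(1 − v_A v_B/c²) = (0.7162 − 0.4835)/(1 − 0.7162×0.4835) = 0.2327/0.6537173 = 0.35596; |u| = 0.35596c.
At |u| = 0.35596c, γ = (1 − 0.126708)^(−1/2) = 1.0701.
The clock on rocket A records proper time, so rocket B measures Δt = γΔτ = 1.0701 × 359 = 384.2 hours.

384.2 hours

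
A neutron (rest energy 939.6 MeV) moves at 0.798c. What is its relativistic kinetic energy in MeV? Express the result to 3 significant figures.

With β = 0.798, γ = 1/√(1 − 0.798²) = 1/√0.363196 = 1.65932.
Kinetic energy: K = (γ − 1)mc² = (1.65932 − 1) × 939.6 MeV = 0.65932 × 939.6 = 619 MeV.

619 MeV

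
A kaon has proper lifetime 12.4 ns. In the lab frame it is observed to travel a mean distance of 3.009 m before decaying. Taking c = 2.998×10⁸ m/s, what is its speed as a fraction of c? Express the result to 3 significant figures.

Lab distance = (lab lifetime)·v = γτ·βc, so βγ = d/(cτ) = 3.009/(2.998×10⁸ × 1.240×10^-8) = 0.80941.
With βγ = 0.80941: γ² = 1 + (βγ)² = 1.655145, and β = (βγ)/γ = 0.80941/1.28652 = 0.629.

0.629c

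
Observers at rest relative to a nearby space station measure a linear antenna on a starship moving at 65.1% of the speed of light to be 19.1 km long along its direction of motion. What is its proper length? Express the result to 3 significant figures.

With β = 0.651, γ = 1/√(1 − 0.651²) = 1/√0.576199 = 1.3174.
Proper length: L₀ = γ·L = 1.3174 × 19.1 = 25.2 km.

25.2 km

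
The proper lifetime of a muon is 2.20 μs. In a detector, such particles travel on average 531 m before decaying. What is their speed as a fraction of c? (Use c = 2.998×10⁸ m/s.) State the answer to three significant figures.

0.627c

d = βγcτ ⇒ βγ = d/(cτ) = 531.0 m / (659.56 m) = 0.80508.
β = (βγ)/√(1+(βγ)²) = 0.80508/√1.648154 = 0.627.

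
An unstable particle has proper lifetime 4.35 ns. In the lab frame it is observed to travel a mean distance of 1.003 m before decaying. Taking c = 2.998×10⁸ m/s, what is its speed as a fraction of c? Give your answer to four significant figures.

0.6096c

d = βγcτ ⇒ βγ = d/(cτ) = 1.003 m / (1.30413 m) = 0.7691.
β = (βγ)/√(1+(βγ)²) = 0.7691/√1.591515 = 0.6096.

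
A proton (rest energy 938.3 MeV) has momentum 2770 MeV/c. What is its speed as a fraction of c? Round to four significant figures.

βγ = pc/(mc²) = 2770/938.3 = 2.9521.
Since γ² = 1 + (βγ)² = 9.71489, γ = √9.71489 = 3.11687, and β = (βγ)/γ = 2.9521/3.11687 = 0.9471.

0.9471c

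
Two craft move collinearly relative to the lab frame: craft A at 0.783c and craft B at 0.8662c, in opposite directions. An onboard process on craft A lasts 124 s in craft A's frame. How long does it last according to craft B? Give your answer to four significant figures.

Transform craft A's velocity into craft B's frame: (0.783 + 0.8662)/(1 + 0.783·0.8662) = 1.6492/1.6782346, so the relative speed is 0.9827c.
γ for this relative speed: γ = 1/√(1 − 0.965699) = 5.3994.
The clock on craft A records proper time, so craft B measures Δt = γΔτ = 5.3994 × 124 = 669.5 s.

669.5 s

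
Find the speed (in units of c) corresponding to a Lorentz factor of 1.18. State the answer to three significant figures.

β = √(1 − 1/γ²) = √(1 − 1/1.3924) = √0.281816 = 0.531.

0.531c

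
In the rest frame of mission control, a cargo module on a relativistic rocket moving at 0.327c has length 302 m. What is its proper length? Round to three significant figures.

With β = 0.327, γ = 1/√(1 − 0.327²) = 1/√0.893071 = 1.0582.
Proper length: L₀ = γ·L = 1.0582 × 302 = 320 m.

320 m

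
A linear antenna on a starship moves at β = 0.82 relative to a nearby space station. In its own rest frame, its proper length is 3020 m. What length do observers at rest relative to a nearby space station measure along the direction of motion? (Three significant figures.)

1730 m

γ = 1/√(1 − β²) = 1/√(1 − 0.6724) = 1/√0.3276 = 1/0.572364 = 1.7471.
Length contraction: L = L₀/γ = 3020/1.7471 = 1730 m.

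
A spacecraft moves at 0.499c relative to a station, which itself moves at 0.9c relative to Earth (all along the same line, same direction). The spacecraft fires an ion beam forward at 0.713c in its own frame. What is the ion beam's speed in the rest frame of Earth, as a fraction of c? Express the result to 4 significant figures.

First combine the ion beam and spacecraft (S''→S'): u₁ = (0.713 + 0.499)/(1 + 0.713×0.499) = 1.212/1.355787 = 0.89395.
Then combine with the station (S'→S): u = (0.89395 + 0.9)/(1 + 0.89395×0.9) = 1.79395/1.804555 = 0.99412.

0.9941c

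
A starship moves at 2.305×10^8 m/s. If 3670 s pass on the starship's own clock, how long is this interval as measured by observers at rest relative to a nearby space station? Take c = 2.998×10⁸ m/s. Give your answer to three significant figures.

5740 s

β = v/c = (2.305×10^8 m/s)/(2.998×10⁸ m/s) = 0.768846.
γ = 1/√(1 − β²) = 1/√(1 − 0.5911242) = 1/√0.4088758 = 1/0.639434 = 1.5639.
The onboard clock measures proper time, so the interval in the rest frame of a nearby space station is dilated: Δt = γ·Δτ = 1.5639 × 3670 s = 5740 s.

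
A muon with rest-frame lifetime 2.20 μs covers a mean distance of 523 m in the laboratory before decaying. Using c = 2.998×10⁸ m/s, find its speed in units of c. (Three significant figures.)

0.621c

d = βγcτ ⇒ βγ = d/(cτ) = 523.0 m / (659.56 m) = 0.79295.
β = (βγ)/√(1+(βγ)²) = 0.79295/√1.62877 = 0.621.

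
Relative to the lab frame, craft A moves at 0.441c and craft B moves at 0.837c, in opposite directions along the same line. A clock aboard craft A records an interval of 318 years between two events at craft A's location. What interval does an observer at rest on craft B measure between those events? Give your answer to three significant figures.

887 years

The velocity of craft A relative to craft B is (0.441 + 0.837)c / (1 + 0.441×0.837) = 0.93345c; relative speed 0.93345c.
At |u| = 0.93345c, γ = (1 − 0.871329)^(−1/2) = 2.7878.
Craft A's interval is proper; time dilation gives Δt_B = γΔτ = 2.7878 × 318 years = 887 years.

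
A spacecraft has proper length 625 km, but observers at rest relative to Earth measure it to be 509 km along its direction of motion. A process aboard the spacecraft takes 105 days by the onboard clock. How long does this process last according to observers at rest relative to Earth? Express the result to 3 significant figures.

γ = L₀/L = 625/509 = 1.2279.
Δt = γΔτ = 1.2279 × 105 = 129 days.

129 days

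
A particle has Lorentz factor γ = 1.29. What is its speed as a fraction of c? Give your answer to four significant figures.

β = √(1 − 1/γ²) = √(1 − 1/1.6641) = √0.399075 = 0.6317.

0.6317c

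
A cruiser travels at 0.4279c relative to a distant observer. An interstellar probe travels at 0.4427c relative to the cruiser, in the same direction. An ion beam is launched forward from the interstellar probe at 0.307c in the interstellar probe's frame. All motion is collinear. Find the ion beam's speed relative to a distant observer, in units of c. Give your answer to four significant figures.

0.8483c

Apply u = (u'+v)/(1+u'v) twice. Ion beam in the cruiser frame: (0.307+0.4427)/(1+0.307·0.4427) = 0.7497/1.1359089 = 0.66c.
That velocity, transformed to the rest frame of a distant observer: (0.66+0.4279)/(1+0.66·0.4279) = 1.0879/1.282414 = 0.84832c.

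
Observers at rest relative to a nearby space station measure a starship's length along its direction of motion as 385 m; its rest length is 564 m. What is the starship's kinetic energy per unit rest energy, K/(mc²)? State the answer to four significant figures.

0.4649

γ = L₀/L = 564/385 = 1.46494.
K/(mc²) = γ − 1 = 1.46494 − 1 = 0.4649.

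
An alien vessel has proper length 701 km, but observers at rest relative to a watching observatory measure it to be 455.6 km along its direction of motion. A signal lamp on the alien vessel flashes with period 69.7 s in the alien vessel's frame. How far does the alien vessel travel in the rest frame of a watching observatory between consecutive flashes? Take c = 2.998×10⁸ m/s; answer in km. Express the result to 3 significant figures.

γ = L₀/L = 701/455.6 = 1.53863.
β = √(1 − 1/γ²) = 0.76. Lab-frame period = γτ = 1.53863×69.7 s = 107.24 s. Distance = βc × γτ = 0.76 × 2.998×10⁸ m/s × 107.24 s = 2.4434×10^10 m = 2.44×10^7 km.

2.44×10^7 km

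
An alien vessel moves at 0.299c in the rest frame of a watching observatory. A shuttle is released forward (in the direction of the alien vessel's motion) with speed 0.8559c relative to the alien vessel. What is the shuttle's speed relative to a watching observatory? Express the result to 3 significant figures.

In units of c, u = (u' + v)/(1 + u'v) with u' = 0.8559 and v = 0.299.
Numerator: 0.8559 + 0.299 = 1.1549. Denominator: 1 + (0.8559)(0.299) = 1.2559141.
u = 1.1549/1.2559141 = 0.91957, so the speed is 0.920c.

0.920c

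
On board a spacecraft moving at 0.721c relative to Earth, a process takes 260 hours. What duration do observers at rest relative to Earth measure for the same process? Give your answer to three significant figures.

γ = 1/√(1 − β²) = 1/√(1 − 0.519841) = 1/√0.480159 = 1/0.692935 = 1.4431.
The onboard clock measures proper time, so the interval in the rest frame of Earth is dilated: Δt = γ·Δτ = 1.4431 × 260 hours = 375 hours.

375 hours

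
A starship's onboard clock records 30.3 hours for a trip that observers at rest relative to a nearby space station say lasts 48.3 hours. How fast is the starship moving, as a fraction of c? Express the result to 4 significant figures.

0.7788c

γ = Δt/Δτ = 48.3/30.3 = 1.5941.
β = √(1 − 1/γ²) = √(1 − 0.393522) = √0.606478 = 0.7788.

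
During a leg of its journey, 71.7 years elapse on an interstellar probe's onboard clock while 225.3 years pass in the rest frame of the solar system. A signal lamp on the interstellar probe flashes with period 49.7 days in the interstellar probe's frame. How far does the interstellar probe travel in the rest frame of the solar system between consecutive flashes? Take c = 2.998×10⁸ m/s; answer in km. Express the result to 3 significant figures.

3.83×10^12 km

The time-dilation ratio gives γ = 225.3/71.7 = 3.14226.
β = √(1 − 1/γ²) = 0.94801. Lab-frame period = γτ = 3.14226×49.7 days = 156.17 days. Distance = βc × γτ = 0.94801 × 2.998×10⁸ m/s × 13493088 s = 3.8349×10^15 m = 3.83×10^12 km.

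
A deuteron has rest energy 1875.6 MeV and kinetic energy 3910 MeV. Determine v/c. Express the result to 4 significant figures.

0.9460

K = (γ−1)mc², so γ = 1 + 3910/1875.6 = 3.0847.
Then v/c = √(1 − γ⁻²) = √(1 − 0.105093) = √0.894907 = 0.9460.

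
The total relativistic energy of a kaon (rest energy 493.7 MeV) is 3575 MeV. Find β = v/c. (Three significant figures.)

0.990

Total energy E = γmc² gives γ = 3575/493.7 = 7.2412.
Hence β = √(1 − 1/γ²) = √(1 − 0.0190712) = √0.9809288 = 0.990.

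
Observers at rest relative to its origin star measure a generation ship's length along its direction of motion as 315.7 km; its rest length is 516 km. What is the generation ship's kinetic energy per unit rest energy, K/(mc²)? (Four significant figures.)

From L = L₀/γ: γ = 516/315.7 = 1.63446.
K/(mc²) = γ − 1 = 1.63446 − 1 = 0.6345.

0.6345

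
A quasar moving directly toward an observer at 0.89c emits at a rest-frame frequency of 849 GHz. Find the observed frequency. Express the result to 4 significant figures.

3519 GHz

Relativistic Doppler (source moving toward): f_obs = f_src · √((1+β)/(1−β)).
With β = 0.89: factor = √(1.89/0.11) = 4.1451.
f_obs = 849 × 4.1451 = 3519 GHz.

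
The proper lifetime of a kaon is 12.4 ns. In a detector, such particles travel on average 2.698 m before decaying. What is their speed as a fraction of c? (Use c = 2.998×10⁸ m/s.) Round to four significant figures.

0.5874c

Lab distance = (lab lifetime)·v = γτ·βc, so βγ = d/(cτ) = 2.698/(2.998×10⁸ × 1.240×10^-8) = 0.72575.
With βγ = 0.72575: γ² = 1 + (βγ)² = 1.526713, and β = (βγ)/γ = 0.72575/1.2356 = 0.5874.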